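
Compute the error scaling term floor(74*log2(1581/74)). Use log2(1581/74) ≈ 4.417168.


log2(n/k) = log2(1581/74) ≈ 4.417168.
k*log2(n/k) ≈ 74*4.417168 = 326.870432.
floor(326.870432) = 326.

326


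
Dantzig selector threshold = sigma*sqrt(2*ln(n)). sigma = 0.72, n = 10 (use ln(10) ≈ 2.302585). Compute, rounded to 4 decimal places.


ln(10) ≈ 2.302585.
2*ln(n) ≈ 4.60517.
sqrt(2*ln(n)) ≈ sqrt(4.60517) ≈ 2.145966.
threshold ≈ 0.72*2.145966 = 1.54509552 ≈ 1.5451.

1.5451


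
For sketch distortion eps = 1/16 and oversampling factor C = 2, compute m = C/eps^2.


1/eps = 16.
(1/eps)^2 = 256.
m = 2*256 = 512.

512


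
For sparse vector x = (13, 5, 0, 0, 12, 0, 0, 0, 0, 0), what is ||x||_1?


Non-zero entries: [(0, 13), (1, 5), (4, 12)]
Absolute values: [13, 5, 12]
||x||_1 = sum = 30.

30


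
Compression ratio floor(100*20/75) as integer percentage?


100*m/n = 100*20/75 ≈ 26.6667.
floor = 26.

26


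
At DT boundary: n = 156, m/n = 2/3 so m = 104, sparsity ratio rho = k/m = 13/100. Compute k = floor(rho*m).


m = 2/3*156 = 104.
rho = 13/100.
rho*m = 13/100*104 = 13.52.
k = floor(13.52) = 13.

13


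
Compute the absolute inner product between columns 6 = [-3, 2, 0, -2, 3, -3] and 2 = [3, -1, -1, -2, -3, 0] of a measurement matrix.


Inner product: -3*3 + 2*-1 + 0*-1 + -2*-2 + 3*-3 + -3*0
Products: [-9, -2, 0, 4, -9, 0]
Sum = -16.
|dot| = 16.

16


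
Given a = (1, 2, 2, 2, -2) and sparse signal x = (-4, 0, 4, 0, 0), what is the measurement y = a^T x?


Non-zero terms: ['1*-4', '2*4']
Products: [-4, 8]
y = sum = 4.

4


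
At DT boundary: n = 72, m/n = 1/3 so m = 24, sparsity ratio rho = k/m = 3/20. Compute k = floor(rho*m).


m = 1/3*72 = 24.
rho = 3/20.
rho*m = 3/20*24 = 3.6.
k = floor(3.6) = 3.

3


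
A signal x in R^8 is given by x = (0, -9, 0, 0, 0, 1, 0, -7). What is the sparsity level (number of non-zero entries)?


Non-zero positions: [1, 5, 7].
Sparsity = 3.

3


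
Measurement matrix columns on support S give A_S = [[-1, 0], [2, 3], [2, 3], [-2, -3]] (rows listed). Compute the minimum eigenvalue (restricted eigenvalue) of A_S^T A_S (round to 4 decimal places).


A_S^T A_S = [[13, 18], [18, 27]].
trace = 40.
det = 27.
disc = trace^2 - 4*det = 1600 - 4*27 = 1492.
sqrt(1492) ≈ 38.626416.
lam_min = (40 - sqrt(1492))/2 ≈ (40 - 38.626416)/2 = 0.686792 ≈ 0.6868.

0.6868


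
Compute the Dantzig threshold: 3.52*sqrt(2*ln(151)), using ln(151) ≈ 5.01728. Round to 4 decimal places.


ln(151) ≈ 5.01728.
2*ln(n) ≈ 10.03456.
sqrt(2*ln(n)) ≈ sqrt(10.03456) ≈ 3.167737.
threshold ≈ 3.52*3.167737 = 11.15043424 ≈ 11.1504.

11.1504


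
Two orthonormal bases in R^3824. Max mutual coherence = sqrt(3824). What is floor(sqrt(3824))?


61^2 = 3721 <= 3824 < 3844 = 62^2, so 61 <= sqrt(3824) < 62.
floor(sqrt(3824)) = 61.

61


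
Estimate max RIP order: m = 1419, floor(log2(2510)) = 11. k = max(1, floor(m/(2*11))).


floor(log2(2510)) = 11.
2*11 = 22.
m/(2*floor(log2(n))) = 1419/22 ≈ 64.5.
floor = 64.
k = max(1, 64) = 64.

64


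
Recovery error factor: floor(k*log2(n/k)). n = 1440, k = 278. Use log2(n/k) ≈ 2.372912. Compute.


log2(n/k) = log2(1440/278) ≈ 2.372912.
k*log2(n/k) ≈ 278*2.372912 = 659.669536.
floor(659.669536) = 659.

659


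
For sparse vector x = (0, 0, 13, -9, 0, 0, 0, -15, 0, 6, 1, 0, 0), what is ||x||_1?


Non-zero entries: [(2, 13), (3, -9), (7, -15), (9, 6), (10, 1)]
Absolute values: [13, 9, 15, 6, 1]
||x||_1 = sum = 44.

44


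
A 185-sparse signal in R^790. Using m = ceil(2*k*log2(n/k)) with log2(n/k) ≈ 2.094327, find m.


log2(n/k) = log2(790/185) ≈ 2.094327.
2*k*log2(n/k) ≈ 2*185*2.094327 = 774.90099.
m = ceil(774.90099) = 775.

775


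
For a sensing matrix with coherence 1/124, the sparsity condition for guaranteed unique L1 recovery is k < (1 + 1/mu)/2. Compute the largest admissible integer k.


1/mu = 124.
1 + 1/mu = 125.
(1 + 1/mu)/2 = 62.5 is not an integer, so k_max = floor(62.5) = 62.

62


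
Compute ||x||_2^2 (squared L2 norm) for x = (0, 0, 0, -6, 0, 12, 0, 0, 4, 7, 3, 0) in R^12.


Non-zero entries: [(3, -6), (5, 12), (8, 4), (9, 7), (10, 3)]
Squares: [36, 144, 16, 49, 9]
||x||_2^2 = sum = 254.

254


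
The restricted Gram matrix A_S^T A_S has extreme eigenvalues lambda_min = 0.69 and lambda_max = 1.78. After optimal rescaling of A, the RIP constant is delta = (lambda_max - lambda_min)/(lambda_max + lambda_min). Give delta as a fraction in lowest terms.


lambda_max - lambda_min = 1.78 - 0.69 = 1.09.
lambda_max + lambda_min = 1.78 + 0.69 = 2.47.
delta = 1.09/2.47 = 109/247.

109/247


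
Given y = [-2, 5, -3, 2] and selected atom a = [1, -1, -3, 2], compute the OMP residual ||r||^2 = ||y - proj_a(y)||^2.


a^T a = 15.
a^T y = 6.
coeff = 6/15 = 2/5.
||r||^2 = 198/5.

198/5


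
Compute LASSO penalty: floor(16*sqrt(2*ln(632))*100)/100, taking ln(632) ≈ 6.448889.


ln(632) ≈ 6.448889.
2*ln(n) ≈ 12.897778.
sqrt(2*ln(n)) ≈ sqrt(12.897778) ≈ 3.591348.
lambda ≈ 16*3.591348 = 57.461568.
floor(lambda*100)/100 = 57.46.

57.46


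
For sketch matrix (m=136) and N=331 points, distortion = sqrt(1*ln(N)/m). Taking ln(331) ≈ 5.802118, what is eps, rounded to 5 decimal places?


ln(331) ≈ 5.802118.
1*ln(N)/m ≈ 1*5.802118/136 ≈ 0.04266263.
eps = sqrt(0.04266263) ≈ 0.2065493 ≈ 0.20655.

0.20655


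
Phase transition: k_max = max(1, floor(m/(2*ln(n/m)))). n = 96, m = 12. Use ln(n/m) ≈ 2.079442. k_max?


n/m = 96/12 = 8.
ln(n/m) ≈ 2.079442.
2*ln(n/m) ≈ 4.158884.
m/(2*ln(n/m)) ≈ 12/4.158884 ≈ 2.8854.
floor = 2.
k_max = max(1, 2) = 2.

2


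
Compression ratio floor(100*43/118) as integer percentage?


100*m/n = 100*43/118 ≈ 36.4407.
floor = 36.

36


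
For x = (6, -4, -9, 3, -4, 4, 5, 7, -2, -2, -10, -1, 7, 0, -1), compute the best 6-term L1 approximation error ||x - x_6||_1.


Sorted |x_i| descending: [10, 9, 7, 7, 6, 5, 4, 4, 4, 3, 2, 2, 1, 1, 0]
Keep top 6: [10, 9, 7, 7, 6, 5]
Tail entries: [4, 4, 4, 3, 2, 2, 1, 1, 0]
L1 error = sum of tail = 21.

21


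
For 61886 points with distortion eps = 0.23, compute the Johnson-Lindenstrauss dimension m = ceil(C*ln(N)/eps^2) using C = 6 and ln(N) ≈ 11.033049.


ln(61886) ≈ 11.033049.
eps^2 = 0.23^2 = 0.0529.
C*ln(N)/eps^2 ≈ 6*11.033049/0.0529 ≈ 1251.3855.
m = ceil(1251.3855) = 1252.

1252


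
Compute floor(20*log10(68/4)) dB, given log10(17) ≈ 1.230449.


||x||/||e|| = 68/4 = 17.
log10(17) ≈ 1.230449.
20*log10(||x||/||e||) ≈ 20*1.230449 = 24.60898.
floor(24.60898) = 24.

24


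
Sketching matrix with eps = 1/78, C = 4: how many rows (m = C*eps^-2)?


1/eps = 78.
(1/eps)^2 = 6084.
m = 4*6084 = 24336.

24336


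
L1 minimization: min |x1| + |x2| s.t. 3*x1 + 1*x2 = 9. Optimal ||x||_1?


Axis intercepts:
  x1 = 3, x2 = 0: L1 = 3
  x1 = 0, x2 = 9: L1 = 9
x* = (3, 0)
||x*||_1 = 3.

3


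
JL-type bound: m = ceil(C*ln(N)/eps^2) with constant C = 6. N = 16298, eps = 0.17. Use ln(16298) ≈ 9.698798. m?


ln(16298) ≈ 9.698798.
eps^2 = 0.17^2 = 0.0289.
C*ln(N)/eps^2 ≈ 6*9.698798/0.0289 ≈ 2013.5913.
m = ceil(2013.5913) = 2014.

2014


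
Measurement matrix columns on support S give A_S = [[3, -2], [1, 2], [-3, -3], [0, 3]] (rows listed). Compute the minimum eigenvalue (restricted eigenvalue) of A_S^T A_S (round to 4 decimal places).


A_S^T A_S = [[19, 5], [5, 26]].
trace = 45.
det = 469.
disc = trace^2 - 4*det = 2025 - 4*469 = 149.
sqrt(149) ≈ 12.206556.
lam_min = (45 - sqrt(149))/2 ≈ (45 - 12.206556)/2 = 16.396722 ≈ 16.3967.

16.3967


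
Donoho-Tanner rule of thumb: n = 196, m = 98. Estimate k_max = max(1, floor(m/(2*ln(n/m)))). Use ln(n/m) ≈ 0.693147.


n/m = 196/98 = 2.
ln(n/m) ≈ 0.693147.
2*ln(n/m) ≈ 1.386294.
m/(2*ln(n/m)) ≈ 98/1.386294 ≈ 70.6921.
floor = 70.
k_max = max(1, 70) = 70.

70


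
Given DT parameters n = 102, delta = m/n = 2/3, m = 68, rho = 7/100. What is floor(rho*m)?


m = 2/3*102 = 68.
rho = 7/100.
rho*m = 7/100*68 = 4.76.
k = floor(4.76) = 4.

4


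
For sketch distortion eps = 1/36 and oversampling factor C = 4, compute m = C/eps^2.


1/eps = 36.
(1/eps)^2 = 1296.
m = 4*1296 = 5184.

5184


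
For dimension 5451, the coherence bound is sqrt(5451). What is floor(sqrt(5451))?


73^2 = 5329 <= 5451 < 5476 = 74^2, so 73 <= sqrt(5451) < 74.
floor(sqrt(5451)) = 73.

73


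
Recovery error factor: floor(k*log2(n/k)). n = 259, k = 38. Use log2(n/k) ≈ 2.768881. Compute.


log2(n/k) = log2(259/38) ≈ 2.768881.
k*log2(n/k) ≈ 38*2.768881 = 105.217478.
floor(105.217478) = 105.

105


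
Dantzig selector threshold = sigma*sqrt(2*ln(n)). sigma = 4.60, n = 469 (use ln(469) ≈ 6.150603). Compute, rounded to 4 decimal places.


ln(469) ≈ 6.150603.
2*ln(n) ≈ 12.301206.
sqrt(2*ln(n)) ≈ sqrt(12.301206) ≈ 3.507308.
threshold ≈ 4.60*3.507308 = 16.1336168 ≈ 16.1336.

16.1336


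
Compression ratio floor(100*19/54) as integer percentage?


100*m/n = 100*19/54 ≈ 35.1852.
floor = 35.

35


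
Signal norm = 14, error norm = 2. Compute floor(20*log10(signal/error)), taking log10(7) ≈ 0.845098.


||x||/||e|| = 14/2 = 7.
log10(7) ≈ 0.845098.
20*log10(||x||/||e||) ≈ 20*0.845098 = 16.90196.
floor(16.90196) = 16.

16


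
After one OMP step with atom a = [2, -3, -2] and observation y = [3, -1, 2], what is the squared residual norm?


a^T a = 17.
a^T y = 5.
coeff = 5/17 = 5/17.
||r||^2 = 213/17.

213/17


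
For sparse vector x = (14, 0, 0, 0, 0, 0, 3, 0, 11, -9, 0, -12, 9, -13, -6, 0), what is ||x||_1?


Non-zero entries: [(0, 14), (6, 3), (8, 11), (9, -9), (11, -12), (12, 9), (13, -13), (14, -6)]
Absolute values: [14, 3, 11, 9, 12, 9, 13, 6]
||x||_1 = sum = 77.

77


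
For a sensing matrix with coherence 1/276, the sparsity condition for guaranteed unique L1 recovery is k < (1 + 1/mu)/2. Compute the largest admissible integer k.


1/mu = 276.
1 + 1/mu = 277.
(1 + 1/mu)/2 = 138.5 is not an integer, so k_max = floor(138.5) = 138.

138


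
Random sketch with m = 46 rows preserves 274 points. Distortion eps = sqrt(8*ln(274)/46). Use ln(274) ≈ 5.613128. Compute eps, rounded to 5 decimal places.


ln(274) ≈ 5.613128.
8*ln(N)/m ≈ 8*5.613128/46 ≈ 0.97619617.
eps = sqrt(0.97619617) ≈ 0.9880264 ≈ 0.98803.

0.98803


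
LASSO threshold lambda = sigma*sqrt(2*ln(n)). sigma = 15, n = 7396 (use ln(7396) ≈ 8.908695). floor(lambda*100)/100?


ln(7396) ≈ 8.908695.
2*ln(n) ≈ 17.81739.
sqrt(2*ln(n)) ≈ sqrt(17.81739) ≈ 4.221065.
lambda ≈ 15*4.221065 = 63.315975.
floor(lambda*100)/100 = 63.31.

63.31


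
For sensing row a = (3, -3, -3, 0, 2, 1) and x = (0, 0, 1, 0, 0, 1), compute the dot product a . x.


Non-zero terms: ['-3*1', '1*1']
Products: [-3, 1]
y = sum = -2.

-2


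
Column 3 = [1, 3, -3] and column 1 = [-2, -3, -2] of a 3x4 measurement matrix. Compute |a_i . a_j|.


Inner product: 1*-2 + 3*-3 + -3*-2
Products: [-2, -9, 6]
Sum = -5.
|dot| = 5.

5


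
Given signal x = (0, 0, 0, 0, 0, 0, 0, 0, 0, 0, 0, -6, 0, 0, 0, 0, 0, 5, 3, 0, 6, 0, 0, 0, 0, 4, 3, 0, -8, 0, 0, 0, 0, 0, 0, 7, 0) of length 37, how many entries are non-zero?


Non-zero positions: [11, 17, 18, 20, 25, 26, 28, 35].
Sparsity = 8.

8


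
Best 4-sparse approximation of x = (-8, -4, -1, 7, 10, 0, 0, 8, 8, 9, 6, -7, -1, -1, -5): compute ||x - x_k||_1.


Sorted |x_i| descending: [10, 9, 8, 8, 8, 7, 7, 6, 5, 4, 1, 1, 1, 0, 0]
Keep top 4: [10, 9, 8, 8]
Tail entries: [8, 7, 7, 6, 5, 4, 1, 1, 1, 0, 0]
L1 error = sum of tail = 40.

40


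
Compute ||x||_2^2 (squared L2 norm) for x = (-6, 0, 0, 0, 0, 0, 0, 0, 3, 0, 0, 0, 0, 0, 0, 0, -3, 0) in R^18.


Non-zero entries: [(0, -6), (8, 3), (16, -3)]
Squares: [36, 9, 9]
||x||_2^2 = sum = 54.

54


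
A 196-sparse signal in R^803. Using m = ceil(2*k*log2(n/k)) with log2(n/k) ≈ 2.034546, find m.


log2(n/k) = log2(803/196) ≈ 2.034546.
2*k*log2(n/k) ≈ 2*196*2.034546 = 797.542032.
m = ceil(797.542032) = 798.

798


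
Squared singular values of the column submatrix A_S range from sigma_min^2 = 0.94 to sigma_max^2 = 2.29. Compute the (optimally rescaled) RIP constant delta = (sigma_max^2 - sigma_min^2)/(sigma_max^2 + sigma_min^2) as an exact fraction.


lambda_max - lambda_min = 2.29 - 0.94 = 1.35.
lambda_max + lambda_min = 2.29 + 0.94 = 3.23.
delta = 1.35/3.23 = 135/323.

135/323


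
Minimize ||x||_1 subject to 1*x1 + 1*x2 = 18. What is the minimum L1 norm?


Axis intercepts:
  x1 = 18, x2 = 0: L1 = 18
  x1 = 0, x2 = 18: L1 = 18
x* = (18, 0)
||x*||_1 = 18.

18


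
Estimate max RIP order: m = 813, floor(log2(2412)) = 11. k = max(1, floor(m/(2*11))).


floor(log2(2412)) = 11.
2*11 = 22.
m/(2*floor(log2(n))) = 813/22 ≈ 36.9545.
floor = 36.
k = max(1, 36) = 36.

36


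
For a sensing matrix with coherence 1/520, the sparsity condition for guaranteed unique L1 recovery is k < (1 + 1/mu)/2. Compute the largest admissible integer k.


1/mu = 520.
1 + 1/mu = 521.
(1 + 1/mu)/2 = 260.5 is not an integer, so k_max = floor(260.5) = 260.

260


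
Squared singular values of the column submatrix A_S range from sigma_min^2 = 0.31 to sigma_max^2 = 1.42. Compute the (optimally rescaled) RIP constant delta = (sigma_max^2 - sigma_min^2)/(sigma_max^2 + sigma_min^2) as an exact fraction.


lambda_max - lambda_min = 1.42 - 0.31 = 1.11.
lambda_max + lambda_min = 1.42 + 0.31 = 1.73.
delta = 1.11/1.73 = 111/173.

111/173


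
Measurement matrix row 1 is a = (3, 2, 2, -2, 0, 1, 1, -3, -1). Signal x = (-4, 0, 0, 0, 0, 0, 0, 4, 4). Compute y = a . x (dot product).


Non-zero terms: ['3*-4', '-3*4', '-1*4']
Products: [-12, -12, -4]
y = sum = -28.

-28


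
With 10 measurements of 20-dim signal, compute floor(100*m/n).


100*m/n = 100*10/20 ≈ 50.0.
floor = 50.

50


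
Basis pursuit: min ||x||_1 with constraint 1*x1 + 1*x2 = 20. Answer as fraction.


Axis intercepts:
  x1 = 20, x2 = 0: L1 = 20
  x1 = 0, x2 = 20: L1 = 20
x* = (20, 0)
||x*||_1 = 20.

20


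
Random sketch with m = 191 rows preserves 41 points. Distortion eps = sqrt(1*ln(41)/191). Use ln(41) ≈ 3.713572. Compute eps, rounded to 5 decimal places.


ln(41) ≈ 3.713572.
1*ln(N)/m ≈ 1*3.713572/191 ≈ 0.01944279.
eps = sqrt(0.01944279) ≈ 0.1394374 ≈ 0.13944.

0.13944


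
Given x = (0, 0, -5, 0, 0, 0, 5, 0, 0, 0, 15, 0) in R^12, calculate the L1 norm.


Non-zero entries: [(2, -5), (6, 5), (10, 15)]
Absolute values: [5, 5, 15]
||x||_1 = sum = 25.

25


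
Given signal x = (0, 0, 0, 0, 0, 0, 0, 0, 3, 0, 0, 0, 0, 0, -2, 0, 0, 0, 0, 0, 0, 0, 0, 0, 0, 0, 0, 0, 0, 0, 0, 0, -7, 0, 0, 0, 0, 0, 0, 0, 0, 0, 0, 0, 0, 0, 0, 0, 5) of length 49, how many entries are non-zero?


Non-zero positions: [8, 14, 32, 48].
Sparsity = 4.

4


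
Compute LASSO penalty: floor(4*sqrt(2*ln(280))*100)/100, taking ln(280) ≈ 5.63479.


ln(280) ≈ 5.63479.
2*ln(n) ≈ 11.26958.
sqrt(2*ln(n)) ≈ sqrt(11.26958) ≈ 3.35702.
lambda ≈ 4*3.35702 = 13.42808.
floor(lambda*100)/100 = 13.42.

13.42


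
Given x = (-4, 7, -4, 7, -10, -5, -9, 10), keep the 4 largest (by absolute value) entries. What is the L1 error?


Sorted |x_i| descending: [10, 10, 9, 7, 7, 5, 4, 4]
Keep top 4: [10, 10, 9, 7]
Tail entries: [7, 5, 4, 4]
L1 error = sum of tail = 20.

20


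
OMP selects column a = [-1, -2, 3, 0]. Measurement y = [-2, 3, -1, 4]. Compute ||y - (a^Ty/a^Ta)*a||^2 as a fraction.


a^T a = 14.
a^T y = -7.
coeff = -7/14 = -1/2.
||r||^2 = 53/2.

53/2


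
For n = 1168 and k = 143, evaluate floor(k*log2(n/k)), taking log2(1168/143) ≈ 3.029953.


log2(n/k) = log2(1168/143) ≈ 3.029953.
k*log2(n/k) ≈ 143*3.029953 = 433.283279.
floor(433.283279) = 433.

433


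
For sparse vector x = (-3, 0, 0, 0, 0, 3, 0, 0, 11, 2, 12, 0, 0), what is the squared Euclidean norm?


Non-zero entries: [(0, -3), (5, 3), (8, 11), (9, 2), (10, 12)]
Squares: [9, 9, 121, 4, 144]
||x||_2^2 = sum = 287.

287


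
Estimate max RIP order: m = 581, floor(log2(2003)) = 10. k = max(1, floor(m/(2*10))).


floor(log2(2003)) = 10.
2*10 = 20.
m/(2*floor(log2(n))) = 581/20 ≈ 29.05.
floor = 29.
k = max(1, 29) = 29.

29


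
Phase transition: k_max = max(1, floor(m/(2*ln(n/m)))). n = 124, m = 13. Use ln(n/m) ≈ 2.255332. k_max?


n/m = 124/13.
ln(n/m) ≈ 2.255332.
2*ln(n/m) ≈ 4.510664.
m/(2*ln(n/m)) ≈ 13/4.510664 ≈ 2.8821.
floor = 2.
k_max = max(1, 2) = 2.

2


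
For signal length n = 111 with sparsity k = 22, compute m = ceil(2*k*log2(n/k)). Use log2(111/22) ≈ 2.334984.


log2(n/k) = log2(111/22) ≈ 2.334984.
2*k*log2(n/k) ≈ 2*22*2.334984 = 102.739296.
m = ceil(102.739296) = 103.

103


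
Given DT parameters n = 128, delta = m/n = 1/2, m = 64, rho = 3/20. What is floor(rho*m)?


m = 1/2*128 = 64.
rho = 3/20.
rho*m = 3/20*64 = 9.6.
k = floor(9.6) = 9.

9


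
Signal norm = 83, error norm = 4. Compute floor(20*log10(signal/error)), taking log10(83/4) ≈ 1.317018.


||x||/||e|| = 83/4.
log10(83/4) ≈ 1.317018.
20*log10(||x||/||e||) ≈ 20*1.317018 = 26.34036.
floor(26.34036) = 26.

26


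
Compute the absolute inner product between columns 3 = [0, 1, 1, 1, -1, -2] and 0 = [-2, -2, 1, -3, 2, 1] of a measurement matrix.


Inner product: 0*-2 + 1*-2 + 1*1 + 1*-3 + -1*2 + -2*1
Products: [0, -2, 1, -3, -2, -2]
Sum = -8.
|dot| = 8.

8


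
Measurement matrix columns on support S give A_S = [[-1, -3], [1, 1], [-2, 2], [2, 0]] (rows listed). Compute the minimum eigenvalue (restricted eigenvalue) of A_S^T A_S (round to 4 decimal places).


A_S^T A_S = [[10, 0], [0, 14]].
trace = 24.
det = 140.
disc = trace^2 - 4*det = 576 - 4*140 = 16.
sqrt(16) = 4.
lam_min = (24 - 4)/2 = 10 = 10.0000.

10.0000


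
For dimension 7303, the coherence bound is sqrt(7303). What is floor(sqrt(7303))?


85^2 = 7225 <= 7303 < 7396 = 86^2, so 85 <= sqrt(7303) < 86.
floor(sqrt(7303)) = 85.

85


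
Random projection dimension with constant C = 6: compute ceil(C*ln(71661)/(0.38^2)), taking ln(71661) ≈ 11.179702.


ln(71661) ≈ 11.179702.
eps^2 = 0.38^2 = 0.1444.
C*ln(N)/eps^2 ≈ 6*11.179702/0.1444 ≈ 464.5306.
m = ceil(464.5306) = 465.

465


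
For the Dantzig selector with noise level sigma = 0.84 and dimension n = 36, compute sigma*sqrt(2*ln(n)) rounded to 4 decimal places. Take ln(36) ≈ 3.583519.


ln(36) ≈ 3.583519.
2*ln(n) ≈ 7.167038.
sqrt(2*ln(n)) ≈ sqrt(7.167038) ≈ 2.677132.
threshold ≈ 0.84*2.677132 = 2.24879088 ≈ 2.2488.

2.2488


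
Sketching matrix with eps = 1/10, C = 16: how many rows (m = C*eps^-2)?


1/eps = 10.
(1/eps)^2 = 100.
m = 16*100 = 1600.

1600


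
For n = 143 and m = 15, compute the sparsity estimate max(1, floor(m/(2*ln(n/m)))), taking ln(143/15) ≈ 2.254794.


n/m = 143/15.
ln(n/m) ≈ 2.254794.
2*ln(n/m) ≈ 4.509588.
m/(2*ln(n/m)) ≈ 15/4.509588 ≈ 3.3262.
floor = 3.
k_max = max(1, 3) = 3.

3


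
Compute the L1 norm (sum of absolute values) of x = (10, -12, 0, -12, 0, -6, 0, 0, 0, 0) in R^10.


Non-zero entries: [(0, 10), (1, -12), (3, -12), (5, -6)]
Absolute values: [10, 12, 12, 6]
||x||_1 = sum = 40.

40


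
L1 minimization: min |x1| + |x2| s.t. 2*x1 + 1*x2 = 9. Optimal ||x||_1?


Axis intercepts:
  x1 = 9/2, x2 = 0: L1 = 9/2
  x1 = 0, x2 = 9: L1 = 9
x* = (9/2, 0)
||x*||_1 = 9/2.

9/2


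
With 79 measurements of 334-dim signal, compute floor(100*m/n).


100*m/n = 100*79/334 ≈ 23.6527.
floor = 23.

23


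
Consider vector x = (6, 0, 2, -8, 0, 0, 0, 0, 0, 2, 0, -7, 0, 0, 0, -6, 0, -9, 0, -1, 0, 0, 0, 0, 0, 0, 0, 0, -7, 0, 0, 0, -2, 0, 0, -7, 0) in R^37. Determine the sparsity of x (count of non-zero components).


Non-zero positions: [0, 2, 3, 9, 11, 15, 17, 19, 28, 32, 35].
Sparsity = 11.

11


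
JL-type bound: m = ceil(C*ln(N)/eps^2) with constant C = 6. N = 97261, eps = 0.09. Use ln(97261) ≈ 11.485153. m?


ln(97261) ≈ 11.485153.
eps^2 = 0.09^2 = 0.0081.
C*ln(N)/eps^2 ≈ 6*11.485153/0.0081 ≈ 8507.5207.
m = ceil(8507.5207) = 8508.

8508


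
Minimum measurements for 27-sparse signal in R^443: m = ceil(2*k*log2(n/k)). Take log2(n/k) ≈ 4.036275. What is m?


log2(n/k) = log2(443/27) ≈ 4.036275.
2*k*log2(n/k) ≈ 2*27*4.036275 = 217.95885.
m = ceil(217.95885) = 218.

218


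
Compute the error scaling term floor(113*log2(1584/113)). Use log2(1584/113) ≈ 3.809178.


log2(n/k) = log2(1584/113) ≈ 3.809178.
k*log2(n/k) ≈ 113*3.809178 = 430.437114.
floor(430.437114) = 430.

430


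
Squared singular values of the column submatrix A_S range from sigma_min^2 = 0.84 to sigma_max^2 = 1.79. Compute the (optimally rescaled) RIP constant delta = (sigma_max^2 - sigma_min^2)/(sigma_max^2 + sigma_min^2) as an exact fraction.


lambda_max - lambda_min = 1.79 - 0.84 = 0.95.
lambda_max + lambda_min = 1.79 + 0.84 = 2.63.
delta = 0.95/2.63 = 95/263.

95/263


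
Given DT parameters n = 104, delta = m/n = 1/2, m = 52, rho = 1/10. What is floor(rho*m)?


m = 1/2*104 = 52.
rho = 1/10.
rho*m = 1/10*52 = 5.2.
k = floor(5.2) = 5.

5


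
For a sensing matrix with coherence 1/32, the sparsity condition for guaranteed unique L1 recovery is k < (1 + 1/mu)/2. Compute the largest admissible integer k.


1/mu = 32.
1 + 1/mu = 33.
(1 + 1/mu)/2 = 16.5 is not an integer, so k_max = floor(16.5) = 16.

16


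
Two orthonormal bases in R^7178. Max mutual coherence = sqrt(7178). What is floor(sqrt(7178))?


84^2 = 7056 <= 7178 < 7225 = 85^2, so 84 <= sqrt(7178) < 85.
floor(sqrt(7178)) = 84.

84


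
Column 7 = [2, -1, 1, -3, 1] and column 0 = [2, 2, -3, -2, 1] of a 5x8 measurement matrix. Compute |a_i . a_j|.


Inner product: 2*2 + -1*2 + 1*-3 + -3*-2 + 1*1
Products: [4, -2, -3, 6, 1]
Sum = 6.
|dot| = 6.

6


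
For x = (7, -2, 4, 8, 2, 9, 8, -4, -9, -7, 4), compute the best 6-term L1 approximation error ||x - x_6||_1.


Sorted |x_i| descending: [9, 9, 8, 8, 7, 7, 4, 4, 4, 2, 2]
Keep top 6: [9, 9, 8, 8, 7, 7]
Tail entries: [4, 4, 4, 2, 2]
L1 error = sum of tail = 16.

16


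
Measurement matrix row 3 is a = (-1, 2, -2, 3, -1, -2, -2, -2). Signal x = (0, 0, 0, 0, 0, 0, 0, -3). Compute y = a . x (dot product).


Non-zero terms: ['-2*-3']
Products: [6]
y = sum = 6.

6


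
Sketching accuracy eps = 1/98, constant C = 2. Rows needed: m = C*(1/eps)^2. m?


1/eps = 98.
(1/eps)^2 = 9604.
m = 2*9604 = 19208.

19208


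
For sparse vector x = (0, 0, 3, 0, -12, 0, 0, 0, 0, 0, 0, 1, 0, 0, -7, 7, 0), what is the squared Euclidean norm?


Non-zero entries: [(2, 3), (4, -12), (11, 1), (14, -7), (15, 7)]
Squares: [9, 144, 1, 49, 49]
||x||_2^2 = sum = 252.

252


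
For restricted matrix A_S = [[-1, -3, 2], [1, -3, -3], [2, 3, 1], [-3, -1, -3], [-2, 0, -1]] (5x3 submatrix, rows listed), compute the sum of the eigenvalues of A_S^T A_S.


Sum of eigenvalues of A_S^T A_S = trace(A_S^T A_S) = sum of squared column norms of A_S.
A_S^T A_S diagonal: [19, 28, 24].
trace = 19 + 28 + 24 = 71.

71


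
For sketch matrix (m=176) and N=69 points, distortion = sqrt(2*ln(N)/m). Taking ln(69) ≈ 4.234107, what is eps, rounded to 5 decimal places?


ln(69) ≈ 4.234107.
2*ln(N)/m ≈ 2*4.234107/176 ≈ 0.04811485.
eps = sqrt(0.04811485) ≈ 0.219351 ≈ 0.21935.

0.21935


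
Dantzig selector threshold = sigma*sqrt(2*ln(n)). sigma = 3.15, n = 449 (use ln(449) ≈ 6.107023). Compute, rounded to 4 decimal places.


ln(449) ≈ 6.107023.
2*ln(n) ≈ 12.214046.
sqrt(2*ln(n)) ≈ sqrt(12.214046) ≈ 3.49486.
threshold ≈ 3.15*3.49486 = 11.008809 ≈ 11.0088.

11.0088


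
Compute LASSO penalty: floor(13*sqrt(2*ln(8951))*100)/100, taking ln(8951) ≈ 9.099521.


ln(8951) ≈ 9.099521.
2*ln(n) ≈ 18.199042.
sqrt(2*ln(n)) ≈ sqrt(18.199042) ≈ 4.266034.
lambda ≈ 13*4.266034 = 55.458442.
floor(lambda*100)/100 = 55.45.

55.45


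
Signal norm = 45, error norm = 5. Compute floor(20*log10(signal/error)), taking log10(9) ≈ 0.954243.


||x||/||e|| = 45/5 = 9.
log10(9) ≈ 0.954243.
20*log10(||x||/||e||) ≈ 20*0.954243 = 19.08486.
floor(19.08486) = 19.

19


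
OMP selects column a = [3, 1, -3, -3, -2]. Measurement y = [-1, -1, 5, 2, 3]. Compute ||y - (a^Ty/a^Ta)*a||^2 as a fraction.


a^T a = 32.
a^T y = -31.
coeff = -31/32 = -31/32.
||r||^2 = 319/32.

319/32


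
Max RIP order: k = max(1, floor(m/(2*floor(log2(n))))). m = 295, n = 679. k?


floor(log2(679)) = 9.
2*9 = 18.
m/(2*floor(log2(n))) = 295/18 ≈ 16.3889.
floor = 16.
k = max(1, 16) = 16.

16


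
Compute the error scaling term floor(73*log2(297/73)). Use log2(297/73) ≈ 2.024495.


log2(n/k) = log2(297/73) ≈ 2.024495.
k*log2(n/k) ≈ 73*2.024495 = 147.788135.
floor(147.788135) = 147.

147


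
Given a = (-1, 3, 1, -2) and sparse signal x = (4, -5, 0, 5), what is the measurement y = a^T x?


Non-zero terms: ['-1*4', '3*-5', '-2*5']
Products: [-4, -15, -10]
y = sum = -29.

-29


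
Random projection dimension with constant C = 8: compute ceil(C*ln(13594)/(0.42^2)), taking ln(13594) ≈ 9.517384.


ln(13594) ≈ 9.517384.
eps^2 = 0.42^2 = 0.1764.
C*ln(N)/eps^2 ≈ 8*9.517384/0.1764 ≈ 431.6274.
m = ceil(431.6274) = 432.

432


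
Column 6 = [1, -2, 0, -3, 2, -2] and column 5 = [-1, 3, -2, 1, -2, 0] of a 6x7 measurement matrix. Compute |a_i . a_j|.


Inner product: 1*-1 + -2*3 + 0*-2 + -3*1 + 2*-2 + -2*0
Products: [-1, -6, 0, -3, -4, 0]
Sum = -14.
|dot| = 14.

14


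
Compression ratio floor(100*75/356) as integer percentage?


100*m/n = 100*75/356 ≈ 21.0674.
floor = 21.

21


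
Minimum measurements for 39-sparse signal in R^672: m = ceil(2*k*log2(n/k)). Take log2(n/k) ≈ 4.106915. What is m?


log2(n/k) = log2(672/39) ≈ 4.106915.
2*k*log2(n/k) ≈ 2*39*4.106915 = 320.33937.
m = ceil(320.33937) = 321.

321


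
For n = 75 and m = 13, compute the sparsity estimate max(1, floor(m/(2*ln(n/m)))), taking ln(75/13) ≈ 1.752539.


n/m = 75/13.
ln(n/m) ≈ 1.752539.
2*ln(n/m) ≈ 3.505078.
m/(2*ln(n/m)) ≈ 13/3.505078 ≈ 3.7089.
floor = 3.
k_max = max(1, 3) = 3.

3


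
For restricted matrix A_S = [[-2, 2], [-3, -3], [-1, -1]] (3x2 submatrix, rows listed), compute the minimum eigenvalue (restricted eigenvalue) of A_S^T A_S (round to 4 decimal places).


A_S^T A_S = [[14, 6], [6, 14]].
trace = 28.
det = 160.
disc = trace^2 - 4*det = 784 - 4*160 = 144.
sqrt(144) = 12.
lam_min = (28 - 12)/2 = 8 = 8.0000.

8.0000


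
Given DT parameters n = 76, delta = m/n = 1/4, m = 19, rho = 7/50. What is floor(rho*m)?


m = 1/4*76 = 19.
rho = 7/50.
rho*m = 7/50*19 = 2.66.
k = floor(2.66) = 2.

2


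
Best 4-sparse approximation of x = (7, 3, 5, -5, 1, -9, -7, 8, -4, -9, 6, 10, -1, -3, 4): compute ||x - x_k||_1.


Sorted |x_i| descending: [10, 9, 9, 8, 7, 7, 6, 5, 5, 4, 4, 3, 3, 1, 1]
Keep top 4: [10, 9, 9, 8]
Tail entries: [7, 7, 6, 5, 5, 4, 4, 3, 3, 1, 1]
L1 error = sum of tail = 46.

46


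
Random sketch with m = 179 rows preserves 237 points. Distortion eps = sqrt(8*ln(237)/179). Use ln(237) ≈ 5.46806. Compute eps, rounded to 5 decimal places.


ln(237) ≈ 5.46806.
8*ln(N)/m ≈ 8*5.46806/179 ≈ 0.24438257.
eps = sqrt(0.24438257) ≈ 0.4943507 ≈ 0.49435.

0.49435


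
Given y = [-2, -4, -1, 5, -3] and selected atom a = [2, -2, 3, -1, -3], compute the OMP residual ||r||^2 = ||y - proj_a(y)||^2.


a^T a = 27.
a^T y = 5.
coeff = 5/27 = 5/27.
||r||^2 = 1460/27.

1460/27


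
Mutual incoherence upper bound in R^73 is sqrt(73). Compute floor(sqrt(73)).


8^2 = 64 <= 73 < 81 = 9^2, so 8 <= sqrt(73) < 9.
floor(sqrt(73)) = 8.

8


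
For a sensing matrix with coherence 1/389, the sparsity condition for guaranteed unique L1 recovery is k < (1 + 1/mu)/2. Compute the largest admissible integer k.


1/mu = 389.
1 + 1/mu = 390.
(1 + 1/mu)/2 = 195 is an integer and the inequality is strict, so k_max = 195 - 1 = 194.

194


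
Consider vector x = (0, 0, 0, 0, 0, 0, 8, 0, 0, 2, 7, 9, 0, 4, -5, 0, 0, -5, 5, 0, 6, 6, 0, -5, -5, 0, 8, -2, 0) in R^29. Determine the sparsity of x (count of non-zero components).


Non-zero positions: [6, 9, 10, 11, 13, 14, 17, 18, 20, 21, 23, 24, 26, 27].
Sparsity = 14.

14


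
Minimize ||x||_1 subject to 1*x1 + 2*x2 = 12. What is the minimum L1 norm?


Axis intercepts:
  x1 = 12, x2 = 0: L1 = 12
  x1 = 0, x2 = 6: L1 = 6
x* = (0, 6)
||x*||_1 = 6.

6


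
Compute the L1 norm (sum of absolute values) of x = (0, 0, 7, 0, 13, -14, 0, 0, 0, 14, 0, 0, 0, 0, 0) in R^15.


Non-zero entries: [(2, 7), (4, 13), (5, -14), (9, 14)]
Absolute values: [7, 13, 14, 14]
||x||_1 = sum = 48.

48


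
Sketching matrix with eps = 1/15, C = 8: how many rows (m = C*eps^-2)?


1/eps = 15.
(1/eps)^2 = 225.
m = 8*225 = 1800.

1800


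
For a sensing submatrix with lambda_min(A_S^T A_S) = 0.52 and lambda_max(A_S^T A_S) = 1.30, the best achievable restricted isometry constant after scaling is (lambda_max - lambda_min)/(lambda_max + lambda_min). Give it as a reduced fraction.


lambda_max - lambda_min = 1.30 - 0.52 = 0.78.
lambda_max + lambda_min = 1.30 + 0.52 = 1.82.
delta = 0.78/1.82 = 78/182 = 3/7.

3/7


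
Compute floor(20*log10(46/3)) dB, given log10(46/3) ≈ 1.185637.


||x||/||e|| = 46/3.
log10(46/3) ≈ 1.185637.
20*log10(||x||/||e||) ≈ 20*1.185637 = 23.71274.
floor(23.71274) = 23.

23


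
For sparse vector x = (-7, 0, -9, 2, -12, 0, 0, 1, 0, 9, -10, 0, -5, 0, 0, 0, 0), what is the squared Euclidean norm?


Non-zero entries: [(0, -7), (2, -9), (3, 2), (4, -12), (7, 1), (9, 9), (10, -10), (12, -5)]
Squares: [49, 81, 4, 144, 1, 81, 100, 25]
||x||_2^2 = sum = 485.

485


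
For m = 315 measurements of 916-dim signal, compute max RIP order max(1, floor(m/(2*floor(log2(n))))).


floor(log2(916)) = 9.
2*9 = 18.
m/(2*floor(log2(n))) = 315/18 ≈ 17.5.
floor = 17.
k = max(1, 17) = 17.

17


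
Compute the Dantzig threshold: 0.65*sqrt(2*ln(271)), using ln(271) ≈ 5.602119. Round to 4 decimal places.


ln(271) ≈ 5.602119.
2*ln(n) ≈ 11.204238.
sqrt(2*ln(n)) ≈ sqrt(11.204238) ≈ 3.347273.
threshold ≈ 0.65*3.347273 = 2.17572745 ≈ 2.1757.

2.1757


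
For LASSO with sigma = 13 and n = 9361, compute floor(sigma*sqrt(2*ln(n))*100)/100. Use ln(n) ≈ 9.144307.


ln(9361) ≈ 9.144307.
2*ln(n) ≈ 18.288614.
sqrt(2*ln(n)) ≈ sqrt(18.288614) ≈ 4.276519.
lambda ≈ 13*4.276519 = 55.594747.
floor(lambda*100)/100 = 55.59.

55.59


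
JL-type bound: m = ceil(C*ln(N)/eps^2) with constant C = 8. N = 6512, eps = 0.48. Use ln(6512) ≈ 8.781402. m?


ln(6512) ≈ 8.781402.
eps^2 = 0.48^2 = 0.2304.
C*ln(N)/eps^2 ≈ 8*8.781402/0.2304 ≈ 304.9098.
m = ceil(304.9098) = 305.

305


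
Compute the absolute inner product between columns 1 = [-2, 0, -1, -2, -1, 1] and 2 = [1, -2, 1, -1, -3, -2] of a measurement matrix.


Inner product: -2*1 + 0*-2 + -1*1 + -2*-1 + -1*-3 + 1*-2
Products: [-2, 0, -1, 2, 3, -2]
Sum = 0.
|dot| = 0.

0


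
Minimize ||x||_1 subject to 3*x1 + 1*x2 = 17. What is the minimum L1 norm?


Axis intercepts:
  x1 = 17/3, x2 = 0: L1 = 17/3
  x1 = 0, x2 = 17: L1 = 17
x* = (17/3, 0)
||x*||_1 = 17/3.

17/3


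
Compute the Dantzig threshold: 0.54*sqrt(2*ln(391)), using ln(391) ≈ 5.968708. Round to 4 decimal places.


ln(391) ≈ 5.968708.
2*ln(n) ≈ 11.937416.
sqrt(2*ln(n)) ≈ sqrt(11.937416) ≈ 3.455057.
threshold ≈ 0.54*3.455057 = 1.86573078 ≈ 1.8657.

1.8657


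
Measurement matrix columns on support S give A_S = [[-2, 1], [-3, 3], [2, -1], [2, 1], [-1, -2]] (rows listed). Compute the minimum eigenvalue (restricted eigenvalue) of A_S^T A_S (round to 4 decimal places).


A_S^T A_S = [[22, -9], [-9, 16]].
trace = 38.
det = 271.
disc = trace^2 - 4*det = 1444 - 4*271 = 360.
sqrt(360) ≈ 18.973666.
lam_min = (38 - sqrt(360))/2 ≈ (38 - 18.973666)/2 = 9.513167 ≈ 9.5132.

9.5132


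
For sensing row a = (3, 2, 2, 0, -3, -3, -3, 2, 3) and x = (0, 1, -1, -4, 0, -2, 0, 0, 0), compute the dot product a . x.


Non-zero terms: ['2*1', '2*-1', '0*-4', '-3*-2']
Products: [2, -2, 0, 6]
y = sum = 6.

6


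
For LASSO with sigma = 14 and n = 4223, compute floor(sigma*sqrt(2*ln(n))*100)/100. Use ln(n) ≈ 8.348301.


ln(4223) ≈ 8.348301.
2*ln(n) ≈ 16.696602.
sqrt(2*ln(n)) ≈ sqrt(16.696602) ≈ 4.086148.
lambda ≈ 14*4.086148 = 57.206072.
floor(lambda*100)/100 = 57.20.

57.20


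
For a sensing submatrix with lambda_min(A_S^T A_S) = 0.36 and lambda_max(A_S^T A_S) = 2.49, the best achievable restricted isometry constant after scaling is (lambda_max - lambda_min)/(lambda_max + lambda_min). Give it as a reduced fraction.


lambda_max - lambda_min = 2.49 - 0.36 = 2.13.
lambda_max + lambda_min = 2.49 + 0.36 = 2.85.
delta = 2.13/2.85 = 213/285 = 71/95.

71/95


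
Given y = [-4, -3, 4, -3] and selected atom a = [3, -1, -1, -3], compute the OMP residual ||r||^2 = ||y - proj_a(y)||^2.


a^T a = 20.
a^T y = -4.
coeff = -4/20 = -1/5.
||r||^2 = 246/5.

246/5


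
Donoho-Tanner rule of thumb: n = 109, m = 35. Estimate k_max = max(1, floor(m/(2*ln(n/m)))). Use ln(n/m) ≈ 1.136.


n/m = 109/35.
ln(n/m) ≈ 1.136.
2*ln(n/m) ≈ 2.272.
m/(2*ln(n/m)) ≈ 35/2.272 ≈ 15.4049.
floor = 15.
k_max = max(1, 15) = 15.

15


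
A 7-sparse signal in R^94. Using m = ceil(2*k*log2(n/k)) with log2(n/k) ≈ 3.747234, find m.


log2(n/k) = log2(94/7) ≈ 3.747234.
2*k*log2(n/k) ≈ 2*7*3.747234 = 52.461276.
m = ceil(52.461276) = 53.

53


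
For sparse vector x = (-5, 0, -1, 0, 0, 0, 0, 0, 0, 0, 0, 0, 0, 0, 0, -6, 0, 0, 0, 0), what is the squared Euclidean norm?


Non-zero entries: [(0, -5), (2, -1), (15, -6)]
Squares: [25, 1, 36]
||x||_2^2 = sum = 62.

62


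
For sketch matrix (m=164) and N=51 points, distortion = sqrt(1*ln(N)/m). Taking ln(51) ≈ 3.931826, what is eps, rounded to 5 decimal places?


ln(51) ≈ 3.931826.
1*ln(N)/m ≈ 1*3.931826/164 ≈ 0.02397455.
eps = sqrt(0.02397455) ≈ 0.1548372 ≈ 0.15484.

0.15484


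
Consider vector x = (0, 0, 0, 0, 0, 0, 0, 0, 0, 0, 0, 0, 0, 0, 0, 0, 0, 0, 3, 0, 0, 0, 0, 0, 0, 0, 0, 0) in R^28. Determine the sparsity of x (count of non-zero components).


Non-zero positions: [18].
Sparsity = 1.

1


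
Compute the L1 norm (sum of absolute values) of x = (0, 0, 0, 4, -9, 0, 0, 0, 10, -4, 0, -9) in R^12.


Non-zero entries: [(3, 4), (4, -9), (8, 10), (9, -4), (11, -9)]
Absolute values: [4, 9, 10, 4, 9]
||x||_1 = sum = 36.

36


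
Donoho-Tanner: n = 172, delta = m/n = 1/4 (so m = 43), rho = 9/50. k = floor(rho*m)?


m = 1/4*172 = 43.
rho = 9/50.
rho*m = 9/50*43 = 7.74.
k = floor(7.74) = 7.

7


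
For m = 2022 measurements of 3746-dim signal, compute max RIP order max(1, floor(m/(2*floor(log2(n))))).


floor(log2(3746)) = 11.
2*11 = 22.
m/(2*floor(log2(n))) = 2022/22 ≈ 91.9091.
floor = 91.
k = max(1, 91) = 91.

91


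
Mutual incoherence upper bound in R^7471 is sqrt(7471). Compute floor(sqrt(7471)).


86^2 = 7396 <= 7471 < 7569 = 87^2, so 86 <= sqrt(7471) < 87.
floor(sqrt(7471)) = 86.

86


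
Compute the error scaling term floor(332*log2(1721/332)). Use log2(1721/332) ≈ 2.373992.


log2(n/k) = log2(1721/332) ≈ 2.373992.
k*log2(n/k) ≈ 332*2.373992 = 788.165344.
floor(788.165344) = 788.

788


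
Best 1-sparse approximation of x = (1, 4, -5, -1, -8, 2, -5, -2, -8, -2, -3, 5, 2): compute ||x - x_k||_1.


Sorted |x_i| descending: [8, 8, 5, 5, 5, 4, 3, 2, 2, 2, 2, 1, 1]
Keep top 1: [8]
Tail entries: [8, 5, 5, 5, 4, 3, 2, 2, 2, 2, 1, 1]
L1 error = sum of tail = 40.

40


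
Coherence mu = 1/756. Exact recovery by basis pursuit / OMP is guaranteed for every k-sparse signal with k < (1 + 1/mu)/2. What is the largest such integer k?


1/mu = 756.
1 + 1/mu = 757.
(1 + 1/mu)/2 = 378.5 is not an integer, so k_max = floor(378.5) = 378.

378


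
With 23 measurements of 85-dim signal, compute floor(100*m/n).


100*m/n = 100*23/85 ≈ 27.0588.
floor = 27.

27


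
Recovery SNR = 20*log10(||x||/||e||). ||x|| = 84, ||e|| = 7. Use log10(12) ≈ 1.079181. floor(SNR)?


||x||/||e|| = 84/7 = 12.
log10(12) ≈ 1.079181.
20*log10(||x||/||e||) ≈ 20*1.079181 = 21.58362.
floor(21.58362) = 21.

21


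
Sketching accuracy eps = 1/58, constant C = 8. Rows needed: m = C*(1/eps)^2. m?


1/eps = 58.
(1/eps)^2 = 3364.
m = 8*3364 = 26912.

26912


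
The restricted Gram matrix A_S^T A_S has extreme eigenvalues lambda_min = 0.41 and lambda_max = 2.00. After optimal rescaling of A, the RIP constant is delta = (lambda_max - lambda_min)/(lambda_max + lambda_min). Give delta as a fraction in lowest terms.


lambda_max - lambda_min = 2.00 - 0.41 = 1.59.
lambda_max + lambda_min = 2.00 + 0.41 = 2.41.
delta = 1.59/2.41 = 159/241.

159/241


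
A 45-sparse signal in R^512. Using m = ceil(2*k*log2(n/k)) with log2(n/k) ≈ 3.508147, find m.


log2(n/k) = log2(512/45) ≈ 3.508147.
2*k*log2(n/k) ≈ 2*45*3.508147 = 315.73323.
m = ceil(315.73323) = 316.

316


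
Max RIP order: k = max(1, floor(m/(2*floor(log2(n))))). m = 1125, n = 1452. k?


floor(log2(1452)) = 10.
2*10 = 20.
m/(2*floor(log2(n))) = 1125/20 ≈ 56.25.
floor = 56.
k = max(1, 56) = 56.

56


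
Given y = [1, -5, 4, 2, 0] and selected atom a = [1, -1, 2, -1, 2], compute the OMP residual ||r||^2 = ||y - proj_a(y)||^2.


a^T a = 11.
a^T y = 12.
coeff = 12/11 = 12/11.
||r||^2 = 362/11.

362/11


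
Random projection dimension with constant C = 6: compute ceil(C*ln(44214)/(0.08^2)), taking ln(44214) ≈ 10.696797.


ln(44214) ≈ 10.696797.
eps^2 = 0.08^2 = 0.0064.
C*ln(N)/eps^2 ≈ 6*10.696797/0.0064 ≈ 10028.2472.
m = ceil(10028.2472) = 10029.

10029


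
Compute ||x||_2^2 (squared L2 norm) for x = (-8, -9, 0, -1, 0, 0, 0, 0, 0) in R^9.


Non-zero entries: [(0, -8), (1, -9), (3, -1)]
Squares: [64, 81, 1]
||x||_2^2 = sum = 146.

146


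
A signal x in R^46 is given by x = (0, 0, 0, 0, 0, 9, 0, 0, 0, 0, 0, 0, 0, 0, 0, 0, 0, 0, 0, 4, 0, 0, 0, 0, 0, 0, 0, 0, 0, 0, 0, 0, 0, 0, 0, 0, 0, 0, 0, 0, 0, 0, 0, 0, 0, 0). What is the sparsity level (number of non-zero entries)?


Non-zero positions: [5, 19].
Sparsity = 2.

2


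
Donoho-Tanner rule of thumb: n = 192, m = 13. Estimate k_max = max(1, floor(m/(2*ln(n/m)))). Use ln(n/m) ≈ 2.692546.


n/m = 192/13.
ln(n/m) ≈ 2.692546.
2*ln(n/m) ≈ 5.385092.
m/(2*ln(n/m)) ≈ 13/5.385092 ≈ 2.4141.
floor = 2.
k_max = max(1, 2) = 2.

2


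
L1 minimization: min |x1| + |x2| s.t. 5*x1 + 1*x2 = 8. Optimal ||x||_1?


Axis intercepts:
  x1 = 8/5, x2 = 0: L1 = 8/5
  x1 = 0, x2 = 8: L1 = 8
x* = (8/5, 0)
||x*||_1 = 8/5.

8/5


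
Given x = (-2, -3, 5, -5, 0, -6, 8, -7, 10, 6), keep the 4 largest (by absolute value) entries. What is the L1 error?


Sorted |x_i| descending: [10, 8, 7, 6, 6, 5, 5, 3, 2, 0]
Keep top 4: [10, 8, 7, 6]
Tail entries: [6, 5, 5, 3, 2, 0]
L1 error = sum of tail = 21.

21


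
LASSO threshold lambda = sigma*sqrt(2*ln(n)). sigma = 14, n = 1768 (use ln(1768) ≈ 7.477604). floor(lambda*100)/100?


ln(1768) ≈ 7.477604.
2*ln(n) ≈ 14.955208.
sqrt(2*ln(n)) ≈ sqrt(14.955208) ≈ 3.867196.
lambda ≈ 14*3.867196 = 54.140744.
floor(lambda*100)/100 = 54.14.

54.14


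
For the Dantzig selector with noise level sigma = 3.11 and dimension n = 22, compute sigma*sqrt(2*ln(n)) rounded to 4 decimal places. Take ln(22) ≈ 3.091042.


ln(22) ≈ 3.091042.
2*ln(n) ≈ 6.182084.
sqrt(2*ln(n)) ≈ sqrt(6.182084) ≈ 2.48638.
threshold ≈ 3.11*2.48638 = 7.7326418 ≈ 7.7326.

7.7326


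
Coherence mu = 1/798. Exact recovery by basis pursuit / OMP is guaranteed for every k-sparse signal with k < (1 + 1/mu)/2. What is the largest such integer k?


1/mu = 798.
1 + 1/mu = 799.
(1 + 1/mu)/2 = 399.5 is not an integer, so k_max = floor(399.5) = 399.

399


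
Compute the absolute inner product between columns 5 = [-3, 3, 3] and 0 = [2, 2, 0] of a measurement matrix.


Inner product: -3*2 + 3*2 + 3*0
Products: [-6, 6, 0]
Sum = 0.
|dot| = 0.

0
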